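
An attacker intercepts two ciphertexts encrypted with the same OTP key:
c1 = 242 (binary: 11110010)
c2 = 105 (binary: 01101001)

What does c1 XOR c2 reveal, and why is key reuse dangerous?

Step 1: c1 XOR c2 = (m1 XOR k) XOR (m2 XOR k).
Step 2: By XOR associativity/commutativity: = m1 XOR m2 XOR k XOR k = m1 XOR m2.
Step 3: 11110010 XOR 01101001 = 10011011 = 155.
Step 4: The key cancels out! An attacker learns m1 XOR m2 = 155, revealing the relationship between plaintexts.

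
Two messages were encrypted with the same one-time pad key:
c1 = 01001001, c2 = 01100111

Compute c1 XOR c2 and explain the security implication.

Step 1: c1 XOR c2 = (m1 XOR k) XOR (m2 XOR k).
Step 2: By XOR associativity/commutativity: = m1 XOR m2 XOR k XOR k = m1 XOR m2.
Step 3: 01001001 XOR 01100111 = 00101110 = 46.
Step 4: The key cancels out! An attacker learns m1 XOR m2 = 46, revealing the relationship between plaintexts.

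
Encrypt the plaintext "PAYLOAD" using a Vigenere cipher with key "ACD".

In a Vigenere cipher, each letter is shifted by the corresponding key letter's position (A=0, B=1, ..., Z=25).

Step 1: Repeat key to match plaintext length:
  Plaintext: PAYLOAD
  Key:       ACDACDA
Step 2: Encrypt each letter:
  P(15) + A(0) = (15+0) mod 26 = 15 = P
  A(0) + C(2) = (0+2) mod 26 = 2 = C
  Y(24) + D(3) = (24+3) mod 26 = 1 = B
  L(11) + A(0) = (11+0) mod 26 = 11 = L
  O(14) + C(2) = (14+2) mod 26 = 16 = Q
  A(0) + D(3) = (0+3) mod 26 = 3 = D
  D(3) + A(0) = (3+0) mod 26 = 3 = D
Ciphertext: PCBLQDD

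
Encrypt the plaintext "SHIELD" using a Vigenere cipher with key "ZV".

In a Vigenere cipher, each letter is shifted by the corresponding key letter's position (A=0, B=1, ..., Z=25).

Step 1: Repeat key to match plaintext length:
  Plaintext: SHIELD
  Key:       ZVZVZV
Step 2: Encrypt each letter:
  S(18) + Z(25) = (18+25) mod 26 = 17 = R
  H(7) + V(21) = (7+21) mod 26 = 2 = C
  I(8) + Z(25) = (8+25) mod 26 = 7 = H
  E(4) + V(21) = (4+21) mod 26 = 25 = Z
  L(11) + Z(25) = (11+25) mod 26 = 10 = K
  D(3) + V(21) = (3+21) mod 26 = 24 = Y
Ciphertext: RCHZKY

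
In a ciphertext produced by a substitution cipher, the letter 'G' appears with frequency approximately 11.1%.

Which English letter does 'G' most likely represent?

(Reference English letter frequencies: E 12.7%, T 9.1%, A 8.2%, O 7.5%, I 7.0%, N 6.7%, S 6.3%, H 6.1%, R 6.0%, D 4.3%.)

Step 1: The observed frequency is 11.1%.
Step 2: Compare with English frequencies:
  E: 12.7% (difference: 1.6%) <-- closest
  T: 9.1% (difference: 2.0%)
  A: 8.2% (difference: 2.9%)
  O: 7.5% (difference: 3.6%)
  I: 7.0% (difference: 4.1%)
  N: 6.7% (difference: 4.4%)
  S: 6.3% (difference: 4.8%)
  H: 6.1% (difference: 5.0%)
  R: 6.0% (difference: 5.1%)
  D: 4.3% (difference: 6.8%)
Step 3: 'G' most likely represents 'E' (frequency 12.7%).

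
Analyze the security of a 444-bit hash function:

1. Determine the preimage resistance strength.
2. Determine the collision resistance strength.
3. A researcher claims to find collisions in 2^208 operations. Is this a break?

Step 1: Preimage resistance requires brute-force of 2^444 operations.
Step 2: Collision resistance (birthday bound) = 2^(444/2) = 2^222.
Step 3: The claimed attack costs 2^208 operations.
Step 4: Since 2^208 < 2^222, the claimed attack beats the generic birthday bound, so collision resistance is broken.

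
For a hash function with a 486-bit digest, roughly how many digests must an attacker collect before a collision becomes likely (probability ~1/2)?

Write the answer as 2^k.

Step 1: The birthday paradox gives collision probability ~50% after sqrt(2^n) = 2^(n/2) hashes.
Step 2: For 486-bit output: 2^(486/2) = 2^243.
Step 3: Approximately 2^243 hash computations needed.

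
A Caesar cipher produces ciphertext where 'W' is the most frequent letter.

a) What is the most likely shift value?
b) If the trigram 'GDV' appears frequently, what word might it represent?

Step 1: In English, 'E' is the most frequent letter (12.7%).
Step 2: The most frequent ciphertext letter is 'W' (position 22).
Step 3: Shift = (22 - 4) mod 26 = 18.
Step 4: Decrypt 'GDV' by shifting back 18:
  G -> O
  D -> L
  V -> D
Step 5: 'GDV' decrypts to 'OLD'.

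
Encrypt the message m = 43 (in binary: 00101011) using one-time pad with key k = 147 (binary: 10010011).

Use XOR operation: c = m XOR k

Step 1: Write out the XOR operation bit by bit:
  Message: 00101011
  Key:     10010011
  XOR:     10111000
Step 2: Convert to decimal: 10111000 = 184.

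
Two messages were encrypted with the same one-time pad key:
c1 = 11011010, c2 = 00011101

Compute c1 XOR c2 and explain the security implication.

Step 1: c1 XOR c2 = (m1 XOR k) XOR (m2 XOR k).
Step 2: By XOR associativity/commutativity: = m1 XOR m2 XOR k XOR k = m1 XOR m2.
Step 3: 11011010 XOR 00011101 = 11000111 = 199.
Step 4: The key cancels out! An attacker learns m1 XOR m2 = 199, revealing the relationship between plaintexts.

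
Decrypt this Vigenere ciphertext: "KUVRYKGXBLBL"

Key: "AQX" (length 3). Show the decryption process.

Step 1: Key 'AQX' has length 3. Extended key: AQXAQXAQXAQX
Step 2: Decrypt each position:
  K(10) - A(0) = 10 = K
  U(20) - Q(16) = 4 = E
  V(21) - X(23) = 24 = Y
  R(17) - A(0) = 17 = R
  Y(24) - Q(16) = 8 = I
  K(10) - X(23) = 13 = N
  G(6) - A(0) = 6 = G
  X(23) - Q(16) = 7 = H
  B(1) - X(23) = 4 = E
  L(11) - A(0) = 11 = L
  B(1) - Q(16) = 11 = L
  L(11) - X(23) = 14 = O
Plaintext: KEYRINGHELLO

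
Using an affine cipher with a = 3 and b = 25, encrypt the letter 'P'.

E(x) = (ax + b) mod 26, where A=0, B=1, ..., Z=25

Step 1: Convert 'P' to number: x = 15.
Step 2: E(15) = (3 * 15 + 25) mod 26 = 70 mod 26 = 18.
Step 3: Convert 18 back to letter: S.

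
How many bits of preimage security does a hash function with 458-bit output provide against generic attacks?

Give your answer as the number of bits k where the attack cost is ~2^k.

Step 1: The hash has a 458-bit output.
Step 2: Preimage resistance means: given a digest h(x), it should be infeasible to find any input that hashes to it.
With a 458-bit output there are 2^458 possible digests, so a generic brute-force preimage search costs about 2^458 evaluations.
Step 3: Security level = 458 bits.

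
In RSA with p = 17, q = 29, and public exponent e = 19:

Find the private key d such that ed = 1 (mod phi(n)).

Step 1: n = 17 * 29 = 493.
Step 2: phi(n) = 16 * 28 = 448.
Step 3: Find d such that 19 * d = 1 (mod 448).
Step 4: d = 19^(-1) mod 448 = 283.
Verification: 19 * 283 = 5377 = 12 * 448 + 1.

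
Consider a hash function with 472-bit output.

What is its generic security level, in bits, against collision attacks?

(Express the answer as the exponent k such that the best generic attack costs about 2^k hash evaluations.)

Step 1: The hash has a 472-bit output.
Step 2: Collision resistance means it should be infeasible to find any x != y with h(x) = h(y).
By the birthday bound, a generic collision search succeeds after about sqrt(2^472) = 2^(472/2) = 2^236 evaluations.
Step 3: Security level = 236 bits.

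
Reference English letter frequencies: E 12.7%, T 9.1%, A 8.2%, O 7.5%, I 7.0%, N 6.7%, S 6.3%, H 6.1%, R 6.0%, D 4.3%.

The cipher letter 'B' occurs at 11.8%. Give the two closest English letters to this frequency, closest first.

Step 1: Observed frequency of 'B' is 11.8%.
Step 2: Compute distances to each reference frequency and sort:
  E (12.7%): difference = 0.9% <-- BEST
  T (9.1%): difference = 2.7% <-- RUNNER-UP
  A (8.2%): difference = 3.6%
  O (7.5%): difference = 4.3%
  I (7.0%): difference = 4.8%
Step 3: Most likely is 'E' (12.7%, diff 0.9%); second most likely is 'T' (9.1%, diff 2.7%).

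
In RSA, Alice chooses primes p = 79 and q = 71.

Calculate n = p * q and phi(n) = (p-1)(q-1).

Step 1: n = p * q = 79 * 71 = 5609.
Step 2: phi(n) = (p-1)(q-1) = 78 * 70 = 5460.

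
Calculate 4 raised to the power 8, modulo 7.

Step 1: Compute 4^8 mod 7 step by step, reducing modulo 7 at each step.
  4^1 mod 7 = 4
  4^2 mod 7 = (4 * 4) mod 7 = 2
  4^3 mod 7 = (2 * 4) mod 7 = 1
  4^4 mod 7 = (1 * 4) mod 7 = 4
  4^5 mod 7 = (4 * 4) mod 7 = 2
  4^6 mod 7 = (2 * 4) mod 7 = 1
  4^7 mod 7 = (1 * 4) mod 7 = 4
  4^8 mod 7 = (4 * 4) mod 7 = 2
Step 2: Result = 2.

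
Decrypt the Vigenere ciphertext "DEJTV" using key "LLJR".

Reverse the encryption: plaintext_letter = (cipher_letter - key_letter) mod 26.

Step 1: Extend key: LLJRL
Step 2: Decrypt each letter (c - k) mod 26:
  D(3) - L(11) = (3-11) mod 26 = 18 = S
  E(4) - L(11) = (4-11) mod 26 = 19 = T
  J(9) - J(9) = (9-9) mod 26 = 0 = A
  T(19) - R(17) = (19-17) mod 26 = 2 = C
  V(21) - L(11) = (21-11) mod 26 = 10 = K
Plaintext: STACK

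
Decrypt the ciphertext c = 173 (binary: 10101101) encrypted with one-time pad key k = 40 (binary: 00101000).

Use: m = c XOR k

Step 1: XOR ciphertext with key:
  Ciphertext: 10101101
  Key:        00101000
  XOR:        10000101
Step 2: Plaintext = 10000101 = 133 in decimal.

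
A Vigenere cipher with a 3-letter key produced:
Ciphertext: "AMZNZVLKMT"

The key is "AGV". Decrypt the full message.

Step 1: Key 'AGV' has length 3. Extended key: AGVAGVAGVA
Step 2: Decrypt each position:
  A(0) - A(0) = 0 = A
  M(12) - G(6) = 6 = G
  Z(25) - V(21) = 4 = E
  N(13) - A(0) = 13 = N
  Z(25) - G(6) = 19 = T
  V(21) - V(21) = 0 = A
  L(11) - A(0) = 11 = L
  K(10) - G(6) = 4 = E
  M(12) - V(21) = 17 = R
  T(19) - A(0) = 19 = T
Plaintext: AGENTALERT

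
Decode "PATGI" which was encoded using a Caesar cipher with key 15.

Step 1: Reverse the shift by subtracting 15 from each letter position.
  P (position 15) -> position (15-15) mod 26 = 0 -> A
  A (position 0) -> position (0-15) mod 26 = 11 -> L
  T (position 19) -> position (19-15) mod 26 = 4 -> E
  G (position 6) -> position (6-15) mod 26 = 17 -> R
  I (position 8) -> position (8-15) mod 26 = 19 -> T
Decrypted message: ALERT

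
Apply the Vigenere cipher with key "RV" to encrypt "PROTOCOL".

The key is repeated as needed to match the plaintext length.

Step 1: Repeat key to match plaintext length:
  Plaintext: PROTOCOL
  Key:       RVRVRVRV
Step 2: Encrypt each letter:
  P(15) + R(17) = (15+17) mod 26 = 6 = G
  R(17) + V(21) = (17+21) mod 26 = 12 = M
  O(14) + R(17) = (14+17) mod 26 = 5 = F
  T(19) + V(21) = (19+21) mod 26 = 14 = O
  O(14) + R(17) = (14+17) mod 26 = 5 = F
  C(2) + V(21) = (2+21) mod 26 = 23 = X
  O(14) + R(17) = (14+17) mod 26 = 5 = F
  L(11) + V(21) = (11+21) mod 26 = 6 = G
Ciphertext: GMFOFXFG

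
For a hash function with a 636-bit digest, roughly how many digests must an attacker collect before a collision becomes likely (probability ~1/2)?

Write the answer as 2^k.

Step 1: The birthday paradox gives collision probability ~50% after sqrt(2^n) = 2^(n/2) hashes.
Step 2: For 636-bit output: 2^(636/2) = 2^318.
Step 3: Approximately 2^318 hash computations needed.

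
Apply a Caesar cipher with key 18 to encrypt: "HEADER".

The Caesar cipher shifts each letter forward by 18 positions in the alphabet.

Step 1: For each letter, shift forward by 18 positions (mod 26).
  H (position 7) -> position (7+18) mod 26 = 25 -> Z
  E (position 4) -> position (4+18) mod 26 = 22 -> W
  A (position 0) -> position (0+18) mod 26 = 18 -> S
  D (position 3) -> position (3+18) mod 26 = 21 -> V
  E (position 4) -> position (4+18) mod 26 = 22 -> W
  R (position 17) -> position (17+18) mod 26 = 9 -> J
Result: ZWSVWJ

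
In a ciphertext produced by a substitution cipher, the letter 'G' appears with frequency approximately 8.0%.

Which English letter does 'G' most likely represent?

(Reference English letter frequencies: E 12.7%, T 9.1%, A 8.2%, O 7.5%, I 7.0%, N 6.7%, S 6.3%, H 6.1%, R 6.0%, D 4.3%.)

Step 1: The observed frequency is 8.0%.
Step 2: Compare with English frequencies:
  E: 12.7% (difference: 4.7%)
  T: 9.1% (difference: 1.1%)
  A: 8.2% (difference: 0.2%) <-- closest
  O: 7.5% (difference: 0.5%)
  I: 7.0% (difference: 1.0%)
  N: 6.7% (difference: 1.3%)
  S: 6.3% (difference: 1.7%)
  H: 6.1% (difference: 1.9%)
  R: 6.0% (difference: 2.0%)
  D: 4.3% (difference: 3.7%)
Step 3: 'G' most likely represents 'A' (frequency 8.2%).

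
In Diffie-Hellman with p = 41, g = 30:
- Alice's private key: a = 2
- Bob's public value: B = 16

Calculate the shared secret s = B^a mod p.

Step 1: s = B^a mod p = 16^2 mod 41.
  16^1 mod 41 = 16
  16^2 mod 41 = (16 * 16) mod 41 = 10
Result: shared secret = 10.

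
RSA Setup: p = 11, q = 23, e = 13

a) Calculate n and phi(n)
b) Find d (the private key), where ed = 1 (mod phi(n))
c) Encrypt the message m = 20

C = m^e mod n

Step 1: n = 11 * 23 = 253.
Step 2: phi(n) = (11-1)(23-1) = 10 * 22 = 220.
Step 3: Find d = 13^(-1) mod 220 = 17.
  Verify: 13 * 17 = 221 = 1 (mod 220).
Step 4: C = 20^13 mod 253 = 14.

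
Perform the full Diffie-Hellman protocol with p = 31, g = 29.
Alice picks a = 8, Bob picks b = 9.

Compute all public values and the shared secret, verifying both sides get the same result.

Step 1: A = g^a mod p = 29^8 mod 31 = 8.
Step 2: B = g^b mod p = 29^9 mod 31 = 15.
Step 3: Alice computes s = B^a mod p = 15^8 mod 31 = 4.
Step 4: Bob computes s = A^b mod p = 8^9 mod 31 = 4.
Both sides agree: shared secret = 4.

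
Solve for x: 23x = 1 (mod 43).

Step 1: We need x such that 23 * x = 1 (mod 43).
Step 2: Using the extended Euclidean algorithm or trial:
  23 * 15 = 345 = 8 * 43 + 1.
Step 3: Since 345 mod 43 = 1, the inverse is x = 15.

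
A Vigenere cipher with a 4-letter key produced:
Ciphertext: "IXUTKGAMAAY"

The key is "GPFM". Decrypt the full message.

Step 1: Key 'GPFM' has length 4. Extended key: GPFMGPFMGPF
Step 2: Decrypt each position:
  I(8) - G(6) = 2 = C
  X(23) - P(15) = 8 = I
  U(20) - F(5) = 15 = P
  T(19) - M(12) = 7 = H
  K(10) - G(6) = 4 = E
  G(6) - P(15) = 17 = R
  A(0) - F(5) = 21 = V
  M(12) - M(12) = 0 = A
  A(0) - G(6) = 20 = U
  A(0) - P(15) = 11 = L
  Y(24) - F(5) = 19 = T
Plaintext: CIPHERVAULT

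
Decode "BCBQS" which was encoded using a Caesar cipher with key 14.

Step 1: Reverse the shift by subtracting 14 from each letter position.
  B (position 1) -> position (1-14) mod 26 = 13 -> N
  C (position 2) -> position (2-14) mod 26 = 14 -> O
  B (position 1) -> position (1-14) mod 26 = 13 -> N
  Q (position 16) -> position (16-14) mod 26 = 2 -> C
  S (position 18) -> position (18-14) mod 26 = 4 -> E
Decrypted message: NONCE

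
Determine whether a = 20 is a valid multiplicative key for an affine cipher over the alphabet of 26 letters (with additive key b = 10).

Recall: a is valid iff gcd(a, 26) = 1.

Step 1: Compute gcd(20, 26).
Step 2: gcd(20, 26) = 2.
Since gcd = 2 != 1, 20 shares a common factor with 26, so it cannot be used.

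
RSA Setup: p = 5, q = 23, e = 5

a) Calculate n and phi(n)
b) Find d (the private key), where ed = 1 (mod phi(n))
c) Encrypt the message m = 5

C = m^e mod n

Step 1: n = 5 * 23 = 115.
Step 2: phi(n) = (5-1)(23-1) = 4 * 22 = 88.
Step 3: Find d = 5^(-1) mod 88 = 53.
  Verify: 5 * 53 = 265 = 1 (mod 88).
Step 4: C = 5^5 mod 115 = 20.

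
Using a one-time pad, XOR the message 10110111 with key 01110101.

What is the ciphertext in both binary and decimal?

Step 1: Write out the XOR operation bit by bit:
  Message: 10110111
  Key:     01110101
  XOR:     11000010
Step 2: Convert to decimal: 11000010 = 194.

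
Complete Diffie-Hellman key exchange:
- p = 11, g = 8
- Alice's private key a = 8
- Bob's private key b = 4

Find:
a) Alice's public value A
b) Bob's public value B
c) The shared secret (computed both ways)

Step 1: A = g^a mod p = 8^8 mod 11 = 5.
Step 2: B = g^b mod p = 8^4 mod 11 = 4.
Step 3: Alice computes s = B^a mod p = 4^8 mod 11 = 9.
Step 4: Bob computes s = A^b mod p = 5^4 mod 11 = 9.
Both sides agree: shared secret = 9.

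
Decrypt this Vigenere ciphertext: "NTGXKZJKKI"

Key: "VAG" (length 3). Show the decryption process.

Step 1: Key 'VAG' has length 3. Extended key: VAGVAGVAGV
Step 2: Decrypt each position:
  N(13) - V(21) = 18 = S
  T(19) - A(0) = 19 = T
  G(6) - G(6) = 0 = A
  X(23) - V(21) = 2 = C
  K(10) - A(0) = 10 = K
  Z(25) - G(6) = 19 = T
  J(9) - V(21) = 14 = O
  K(10) - A(0) = 10 = K
  K(10) - G(6) = 4 = E
  I(8) - V(21) = 13 = N
Plaintext: STACKTOKEN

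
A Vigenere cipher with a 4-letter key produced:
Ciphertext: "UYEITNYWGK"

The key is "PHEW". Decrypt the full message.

Step 1: Key 'PHEW' has length 4. Extended key: PHEWPHEWPH
Step 2: Decrypt each position:
  U(20) - P(15) = 5 = F
  Y(24) - H(7) = 17 = R
  E(4) - E(4) = 0 = A
  I(8) - W(22) = 12 = M
  T(19) - P(15) = 4 = E
  N(13) - H(7) = 6 = G
  Y(24) - E(4) = 20 = U
  W(22) - W(22) = 0 = A
  G(6) - P(15) = 17 = R
  K(10) - H(7) = 3 = D
Plaintext: FRAMEGUARD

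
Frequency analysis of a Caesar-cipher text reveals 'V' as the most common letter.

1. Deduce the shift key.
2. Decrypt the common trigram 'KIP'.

Step 1: In English, 'E' is the most frequent letter (12.7%).
Step 2: The most frequent ciphertext letter is 'V' (position 21).
Step 3: Shift = (21 - 4) mod 26 = 17.
Step 4: Decrypt 'KIP' by shifting back 17:
  K -> T
  I -> R
  P -> Y
Step 5: 'KIP' decrypts to 'TRY'.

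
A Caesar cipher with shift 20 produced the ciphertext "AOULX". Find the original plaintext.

Step 1: Reverse the shift by subtracting 20 from each letter position.
  A (position 0) -> position (0-20) mod 26 = 6 -> G
  O (position 14) -> position (14-20) mod 26 = 20 -> U
  U (position 20) -> position (20-20) mod 26 = 0 -> A
  L (position 11) -> position (11-20) mod 26 = 17 -> R
  X (position 23) -> position (23-20) mod 26 = 3 -> D
Decrypted message: GUARD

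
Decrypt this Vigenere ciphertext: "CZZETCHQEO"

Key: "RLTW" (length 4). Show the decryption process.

Step 1: Key 'RLTW' has length 4. Extended key: RLTWRLTWRL
Step 2: Decrypt each position:
  C(2) - R(17) = 11 = L
  Z(25) - L(11) = 14 = O
  Z(25) - T(19) = 6 = G
  E(4) - W(22) = 8 = I
  T(19) - R(17) = 2 = C
  C(2) - L(11) = 17 = R
  H(7) - T(19) = 14 = O
  Q(16) - W(22) = 20 = U
  E(4) - R(17) = 13 = N
  O(14) - L(11) = 3 = D
Plaintext: LOGICROUND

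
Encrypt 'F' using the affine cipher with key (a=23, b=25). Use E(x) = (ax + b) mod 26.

Step 1: Convert 'F' to number: x = 5.
Step 2: E(5) = (23 * 5 + 25) mod 26 = 140 mod 26 = 10.
Step 3: Convert 10 back to letter: K.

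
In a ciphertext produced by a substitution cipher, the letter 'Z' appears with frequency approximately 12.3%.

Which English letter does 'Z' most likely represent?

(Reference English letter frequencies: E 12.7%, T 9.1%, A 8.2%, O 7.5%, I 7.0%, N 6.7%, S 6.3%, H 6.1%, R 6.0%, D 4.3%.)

Step 1: The observed frequency is 12.3%.
Step 2: Compare with English frequencies:
  E: 12.7% (difference: 0.4%) <-- closest
  T: 9.1% (difference: 3.2%)
  A: 8.2% (difference: 4.1%)
  O: 7.5% (difference: 4.8%)
  I: 7.0% (difference: 5.3%)
  N: 6.7% (difference: 5.6%)
  S: 6.3% (difference: 6.0%)
  H: 6.1% (difference: 6.2%)
  R: 6.0% (difference: 6.3%)
  D: 4.3% (difference: 8.0%)
Step 3: 'Z' most likely represents 'E' (frequency 12.7%).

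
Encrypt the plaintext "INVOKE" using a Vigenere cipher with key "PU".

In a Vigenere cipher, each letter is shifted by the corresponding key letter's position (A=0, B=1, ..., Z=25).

Step 1: Repeat key to match plaintext length:
  Plaintext: INVOKE
  Key:       PUPUPU
Step 2: Encrypt each letter:
  I(8) + P(15) = (8+15) mod 26 = 23 = X
  N(13) + U(20) = (13+20) mod 26 = 7 = H
  V(21) + P(15) = (21+15) mod 26 = 10 = K
  O(14) + U(20) = (14+20) mod 26 = 8 = I
  K(10) + P(15) = (10+15) mod 26 = 25 = Z
  E(4) + U(20) = (4+20) mod 26 = 24 = Y
Ciphertext: XHKIZY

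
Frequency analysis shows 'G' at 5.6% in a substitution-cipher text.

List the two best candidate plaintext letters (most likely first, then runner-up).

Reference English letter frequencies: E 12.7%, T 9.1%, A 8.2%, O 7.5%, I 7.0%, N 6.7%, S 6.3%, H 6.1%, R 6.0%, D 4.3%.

Step 1: Observed frequency of 'G' is 5.6%.
Step 2: Compute distances to each reference frequency and sort:
  R (6.0%): difference = 0.4% <-- BEST
  H (6.1%): difference = 0.5% <-- RUNNER-UP
  S (6.3%): difference = 0.7%
  N (6.7%): difference = 1.1%
  D (4.3%): difference = 1.3%
Step 3: Most likely is 'R' (6.0%, diff 0.4%); second most likely is 'H' (6.1%, diff 0.5%).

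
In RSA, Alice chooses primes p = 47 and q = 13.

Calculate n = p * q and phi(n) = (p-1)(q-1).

Step 1: n = p * q = 47 * 13 = 611.
Step 2: phi(n) = (p-1)(q-1) = 46 * 12 = 552.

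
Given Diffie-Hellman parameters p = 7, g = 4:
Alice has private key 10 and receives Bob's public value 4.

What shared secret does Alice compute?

Step 1: s = B^a mod p = 4^10 mod 7.
  4^1 mod 7 = 4
  4^2 mod 7 = (4 * 4) mod 7 = 2
  4^3 mod 7 = (2 * 4) mod 7 = 1
  4^4 mod 7 = (1 * 4) mod 7 = 4
  4^5 mod 7 = (4 * 4) mod 7 = 2
  4^6 mod 7 = (2 * 4) mod 7 = 1
  4^7 mod 7 = (1 * 4) mod 7 = 4
  4^8 mod 7 = (4 * 4) mod 7 = 2
  4^9 mod 7 = (2 * 4) mod 7 = 1
  4^10 mod 7 = (1 * 4) mod 7 = 4
Result: shared secret = 4.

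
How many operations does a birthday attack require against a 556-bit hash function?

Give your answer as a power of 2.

Step 1: The birthday paradox gives collision probability ~50% after sqrt(2^n) = 2^(n/2) hashes.
Step 2: For 556-bit output: 2^(556/2) = 2^278.
Step 3: Approximately 2^278 hash computations needed.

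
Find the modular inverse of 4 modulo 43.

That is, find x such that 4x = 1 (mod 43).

Step 1: We need x such that 4 * x = 1 (mod 43).
Step 2: Using the extended Euclidean algorithm or trial:
  4 * 11 = 44 = 1 * 43 + 1.
Step 3: Since 44 mod 43 = 1, the inverse is x = 11.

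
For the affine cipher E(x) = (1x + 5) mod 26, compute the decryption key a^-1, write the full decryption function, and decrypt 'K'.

Step 1: Find a^-1, the modular inverse of 1 mod 26.
Step 2: We need 1 * a^-1 = 1 (mod 26).
Step 3: 1 * 1 = 1 = 0 * 26 + 1, so a^-1 = 1.
Step 4: D(y) = 1(y - 5) mod 26.
Step 5: Apply to 'K' (y = 10): D(10) = 1 * (10 - 5) mod 26 = 1 * 5 mod 26 = 5 -> 'F'.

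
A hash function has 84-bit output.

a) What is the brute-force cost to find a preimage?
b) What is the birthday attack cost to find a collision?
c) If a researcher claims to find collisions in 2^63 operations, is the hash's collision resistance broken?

Step 1: Preimage resistance requires brute-force of 2^84 operations.
Step 2: Collision resistance (birthday bound) = 2^(84/2) = 2^42.
Step 3: The claimed attack costs 2^63 operations.
Step 4: Since 2^63 >= 2^42, the claimed attack is no faster than the generic birthday attack, so this does not break collision resistance.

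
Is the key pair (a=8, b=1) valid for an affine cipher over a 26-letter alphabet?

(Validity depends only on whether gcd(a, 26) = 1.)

Step 1: Compute gcd(8, 26).
Step 2: gcd(8, 26) = 2.
Since gcd = 2 != 1, 8 shares a common factor with 26, so it cannot be used.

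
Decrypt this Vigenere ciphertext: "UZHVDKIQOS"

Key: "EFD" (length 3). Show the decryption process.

Step 1: Key 'EFD' has length 3. Extended key: EFDEFDEFDE
Step 2: Decrypt each position:
  U(20) - E(4) = 16 = Q
  Z(25) - F(5) = 20 = U
  H(7) - D(3) = 4 = E
  V(21) - E(4) = 17 = R
  D(3) - F(5) = 24 = Y
  K(10) - D(3) = 7 = H
  I(8) - E(4) = 4 = E
  Q(16) - F(5) = 11 = L
  O(14) - D(3) = 11 = L
  S(18) - E(4) = 14 = O
Plaintext: QUERYHELLO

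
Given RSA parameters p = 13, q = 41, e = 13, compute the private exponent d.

Step 1: n = 13 * 41 = 533.
Step 2: phi(n) = 12 * 40 = 480.
Step 3: Find d such that 13 * d = 1 (mod 480).
Step 4: d = 13^(-1) mod 480 = 37.
Verification: 13 * 37 = 481 = 1 * 480 + 1.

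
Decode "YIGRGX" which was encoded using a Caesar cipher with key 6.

Step 1: Reverse the shift by subtracting 6 from each letter position.
  Y (position 24) -> position (24-6) mod 26 = 18 -> S
  I (position 8) -> position (8-6) mod 26 = 2 -> C
  G (position 6) -> position (6-6) mod 26 = 0 -> A
  R (position 17) -> position (17-6) mod 26 = 11 -> L
  G (position 6) -> position (6-6) mod 26 = 0 -> A
  X (position 23) -> position (23-6) mod 26 = 17 -> R
Decrypted message: SCALAR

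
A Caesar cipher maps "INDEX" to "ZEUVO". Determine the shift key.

Step 1: Compare first letters: I (position 8) -> Z (position 25).
Step 2: Shift = (25 - 8) mod 26 = 17.
The shift value is 17.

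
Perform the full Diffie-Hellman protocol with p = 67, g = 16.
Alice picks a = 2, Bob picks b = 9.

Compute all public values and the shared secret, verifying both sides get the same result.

Step 1: A = g^a mod p = 16^2 mod 67 = 55.
Step 2: B = g^b mod p = 16^9 mod 67 = 59.
Step 3: Alice computes s = B^a mod p = 59^2 mod 67 = 64.
Step 4: Bob computes s = A^b mod p = 55^9 mod 67 = 64.
Both sides agree: shared secret = 64.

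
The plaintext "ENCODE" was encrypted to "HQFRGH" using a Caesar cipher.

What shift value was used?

Step 1: Compare first letters: E (position 4) -> H (position 7).
Step 2: Shift = (7 - 4) mod 26 = 3.
The shift value is 3.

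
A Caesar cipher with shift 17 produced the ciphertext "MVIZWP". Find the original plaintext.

Step 1: Reverse the shift by subtracting 17 from each letter position.
  M (position 12) -> position (12-17) mod 26 = 21 -> V
  V (position 21) -> position (21-17) mod 26 = 4 -> E
  I (position 8) -> position (8-17) mod 26 = 17 -> R
  Z (position 25) -> position (25-17) mod 26 = 8 -> I
  W (position 22) -> position (22-17) mod 26 = 5 -> F
  P (position 15) -> position (15-17) mod 26 = 24 -> Y
Decrypted message: VERIFY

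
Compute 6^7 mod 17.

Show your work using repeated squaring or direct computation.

Step 1: Compute 6^7 mod 17 step by step, reducing modulo 17 at each step.
  6^1 mod 17 = 6
  6^2 mod 17 = (6 * 6) mod 17 = 2
  6^3 mod 17 = (2 * 6) mod 17 = 12
  6^4 mod 17 = (12 * 6) mod 17 = 4
  6^5 mod 17 = (4 * 6) mod 17 = 7
  6^6 mod 17 = (7 * 6) mod 17 = 8
  6^7 mod 17 = (8 * 6) mod 17 = 14
Step 2: Result = 14.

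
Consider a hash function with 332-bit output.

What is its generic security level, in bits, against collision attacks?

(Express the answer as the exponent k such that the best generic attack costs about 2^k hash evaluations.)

Step 1: The hash has a 332-bit output.
Step 2: Collision resistance means it should be infeasible to find any x != y with h(x) = h(y).
By the birthday bound, a generic collision search succeeds after about sqrt(2^332) = 2^(332/2) = 2^166 evaluations.
Step 3: Security level = 166 bits.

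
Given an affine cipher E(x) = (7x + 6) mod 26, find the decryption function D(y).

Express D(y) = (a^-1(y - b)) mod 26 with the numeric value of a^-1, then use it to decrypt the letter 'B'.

Step 1: Find a^-1, the modular inverse of 7 mod 26.
Step 2: We need 7 * a^-1 = 1 (mod 26).
Step 3: 7 * 15 = 105 = 4 * 26 + 1, so a^-1 = 15.
Step 4: D(y) = 15(y - 6) mod 26.
Step 5: Apply to 'B' (y = 1): D(1) = 15 * (1 - 6) mod 26 = 15 * -5 mod 26 = 3 -> 'D'.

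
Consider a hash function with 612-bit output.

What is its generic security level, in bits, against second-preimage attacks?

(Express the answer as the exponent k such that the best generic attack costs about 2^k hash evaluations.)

Step 1: The hash has a 612-bit output.
Step 2: Second-preimage resistance means: given a specific input x, it should be infeasible to find a different y with h(y) = h(x).
With a 612-bit output, a generic search for a second preimage costs about 2^612 evaluations (each trial matches the fixed target with probability 2^-612).
Step 3: Security level = 612 bits.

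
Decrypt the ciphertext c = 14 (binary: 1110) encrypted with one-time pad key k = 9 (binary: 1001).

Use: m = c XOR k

Step 1: XOR ciphertext with key:
  Ciphertext: 1110
  Key:        1001
  XOR:        0111
Step 2: Plaintext = 0111 = 7 in decimal.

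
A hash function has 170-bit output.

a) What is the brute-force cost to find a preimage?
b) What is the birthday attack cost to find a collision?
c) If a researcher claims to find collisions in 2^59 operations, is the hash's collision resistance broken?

Step 1: Preimage resistance requires brute-force of 2^170 operations.
Step 2: Collision resistance (birthday bound) = 2^(170/2) = 2^85.
Step 3: The claimed attack costs 2^59 operations.
Step 4: Since 2^59 < 2^85, the claimed attack beats the generic birthday bound, so collision resistance is broken.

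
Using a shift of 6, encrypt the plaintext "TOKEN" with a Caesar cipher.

Step 1: For each letter, shift forward by 6 positions (mod 26).
  T (position 19) -> position (19+6) mod 26 = 25 -> Z
  O (position 14) -> position (14+6) mod 26 = 20 -> U
  K (position 10) -> position (10+6) mod 26 = 16 -> Q
  E (position 4) -> position (4+6) mod 26 = 10 -> K
  N (position 13) -> position (13+6) mod 26 = 19 -> T
Result: ZUQKT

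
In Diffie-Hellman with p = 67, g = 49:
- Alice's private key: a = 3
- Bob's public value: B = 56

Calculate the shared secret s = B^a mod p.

Step 1: s = B^a mod p = 56^3 mod 67.
  56^1 mod 67 = 56
  56^2 mod 67 = (56 * 56) mod 67 = 54
  56^3 mod 67 = (54 * 56) mod 67 = 9
Result: shared secret = 9.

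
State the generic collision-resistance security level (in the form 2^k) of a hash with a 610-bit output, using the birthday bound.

Step 1: The birthday paradox gives collision probability ~50% after sqrt(2^n) = 2^(n/2) hashes.
Step 2: For 610-bit output: 2^(610/2) = 2^305.
Step 3: Approximately 2^305 hash computations needed.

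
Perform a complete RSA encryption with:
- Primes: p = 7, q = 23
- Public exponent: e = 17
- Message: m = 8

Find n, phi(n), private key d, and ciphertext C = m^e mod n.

Step 1: n = 7 * 23 = 161.
Step 2: phi(n) = (7-1)(23-1) = 6 * 22 = 132.
Step 3: Find d = 17^(-1) mod 132 = 101.
  Verify: 17 * 101 = 1717 = 1 (mod 132).
Step 4: C = 8^17 mod 161 = 36.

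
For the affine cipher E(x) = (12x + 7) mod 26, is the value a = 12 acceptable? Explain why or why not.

Step 1: Compute gcd(12, 26).
Step 2: gcd(12, 26) = 2.
Since gcd = 2 != 1, 12 shares a common factor with 26, so it cannot be used.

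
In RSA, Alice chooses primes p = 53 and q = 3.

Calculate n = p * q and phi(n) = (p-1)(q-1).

Step 1: n = p * q = 53 * 3 = 159.
Step 2: phi(n) = (p-1)(q-1) = 52 * 2 = 104.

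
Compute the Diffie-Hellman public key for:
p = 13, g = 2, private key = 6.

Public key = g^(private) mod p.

Step 1: A = g^a mod p = 2^6 mod 13.
  2^1 mod 13 = 2
  2^2 mod 13 = (2 * 2) mod 13 = 4
  2^3 mod 13 = (4 * 2) mod 13 = 8
  2^4 mod 13 = (8 * 2) mod 13 = 3
  2^5 mod 13 = (3 * 2) mod 13 = 6
  2^6 mod 13 = (6 * 2) mod 13 = 12
Result: A = 12.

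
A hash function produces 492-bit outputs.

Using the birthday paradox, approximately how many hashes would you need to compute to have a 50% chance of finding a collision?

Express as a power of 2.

Step 1: The birthday paradox gives collision probability ~50% after sqrt(2^n) = 2^(n/2) hashes.
Step 2: For 492-bit output: 2^(492/2) = 2^246.
Step 3: Approximately 2^246 hash computations needed.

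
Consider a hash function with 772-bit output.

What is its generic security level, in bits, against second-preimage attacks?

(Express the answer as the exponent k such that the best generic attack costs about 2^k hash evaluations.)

Step 1: The hash has a 772-bit output.
Step 2: Second-preimage resistance means: given a specific input x, it should be infeasible to find a different y with h(y) = h(x).
With a 772-bit output, a generic search for a second preimage costs about 2^772 evaluations (each trial matches the fixed target with probability 2^-772).
Step 3: Security level = 772 bits.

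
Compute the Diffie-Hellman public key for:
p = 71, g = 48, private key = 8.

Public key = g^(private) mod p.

Step 1: A = g^a mod p = 48^8 mod 71.
  48^1 mod 71 = 48
  48^2 mod 71 = (48 * 48) mod 71 = 32
  48^3 mod 71 = (32 * 48) mod 71 = 45
  48^4 mod 71 = (45 * 48) mod 71 = 30
  48^5 mod 71 = (30 * 48) mod 71 = 20
  48^6 mod 71 = (20 * 48) mod 71 = 37
  48^7 mod 71 = (37 * 48) mod 71 = 1
  48^8 mod 71 = (1 * 48) mod 71 = 48
Result: A = 48.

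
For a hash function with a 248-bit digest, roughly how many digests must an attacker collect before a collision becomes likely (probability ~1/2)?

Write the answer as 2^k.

Step 1: The birthday paradox gives collision probability ~50% after sqrt(2^n) = 2^(n/2) hashes.
Step 2: For 248-bit output: 2^(248/2) = 2^124.
Step 3: Approximately 2^124 hash computations needed.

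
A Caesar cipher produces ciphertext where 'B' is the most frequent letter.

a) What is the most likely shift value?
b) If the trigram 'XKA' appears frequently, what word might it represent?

Step 1: In English, 'E' is the most frequent letter (12.7%).
Step 2: The most frequent ciphertext letter is 'B' (position 1).
Step 3: Shift = (1 - 4) mod 26 = 23.
Step 4: Decrypt 'XKA' by shifting back 23:
  X -> A
  K -> N
  A -> D
Step 5: 'XKA' decrypts to 'AND'.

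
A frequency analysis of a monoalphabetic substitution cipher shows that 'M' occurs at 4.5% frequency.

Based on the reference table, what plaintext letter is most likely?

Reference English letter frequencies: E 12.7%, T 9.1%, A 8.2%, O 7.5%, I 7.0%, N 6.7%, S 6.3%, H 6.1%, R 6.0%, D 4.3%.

Step 1: The observed frequency is 4.5%.
Step 2: Compare with English frequencies:
  E: 12.7% (difference: 8.2%)
  T: 9.1% (difference: 4.6%)
  A: 8.2% (difference: 3.7%)
  O: 7.5% (difference: 3.0%)
  I: 7.0% (difference: 2.5%)
  N: 6.7% (difference: 2.2%)
  S: 6.3% (difference: 1.8%)
  H: 6.1% (difference: 1.6%)
  R: 6.0% (difference: 1.5%)
  D: 4.3% (difference: 0.2%) <-- closest
Step 3: 'M' most likely represents 'D' (frequency 4.3%).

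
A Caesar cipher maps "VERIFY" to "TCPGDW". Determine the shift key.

Step 1: Compare first letters: V (position 21) -> T (position 19).
Step 2: Shift = (19 - 21) mod 26 = 24.
The shift value is 24.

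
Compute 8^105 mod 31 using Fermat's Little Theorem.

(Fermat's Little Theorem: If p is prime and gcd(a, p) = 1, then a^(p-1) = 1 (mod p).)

Step 1: Since 31 is prime, by Fermat's Little Theorem: 8^30 = 1 (mod 31).
Step 2: Reduce exponent: 105 mod 30 = 15.
Step 3: So 8^105 = 8^15 (mod 31).
Step 4: 8^15 mod 31 = 1.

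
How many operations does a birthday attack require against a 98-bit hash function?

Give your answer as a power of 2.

Step 1: The birthday paradox gives collision probability ~50% after sqrt(2^n) = 2^(n/2) hashes.
Step 2: For 98-bit output: 2^(98/2) = 2^49.
Step 3: Approximately 2^49 hash computations needed.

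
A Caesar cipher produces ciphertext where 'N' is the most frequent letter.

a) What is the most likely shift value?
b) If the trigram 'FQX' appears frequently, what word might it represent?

Step 1: In English, 'E' is the most frequent letter (12.7%).
Step 2: The most frequent ciphertext letter is 'N' (position 13).
Step 3: Shift = (13 - 4) mod 26 = 9.
Step 4: Decrypt 'FQX' by shifting back 9:
  F -> W
  Q -> H
  X -> O
Step 5: 'FQX' decrypts to 'WHO'.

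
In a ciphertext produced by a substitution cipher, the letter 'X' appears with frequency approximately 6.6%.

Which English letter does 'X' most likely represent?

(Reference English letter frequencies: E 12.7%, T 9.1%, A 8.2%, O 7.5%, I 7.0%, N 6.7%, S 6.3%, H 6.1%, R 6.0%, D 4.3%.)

Step 1: The observed frequency is 6.6%.
Step 2: Compare with English frequencies:
  E: 12.7% (difference: 6.1%)
  T: 9.1% (difference: 2.5%)
  A: 8.2% (difference: 1.6%)
  O: 7.5% (difference: 0.9%)
  I: 7.0% (difference: 0.4%)
  N: 6.7% (difference: 0.1%) <-- closest
  S: 6.3% (difference: 0.3%)
  H: 6.1% (difference: 0.5%)
  R: 6.0% (difference: 0.6%)
  D: 4.3% (difference: 2.3%)
Step 3: 'X' most likely represents 'N' (frequency 6.7%).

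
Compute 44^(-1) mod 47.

Step 1: We need x such that 44 * x = 1 (mod 47).
Step 2: Using the extended Euclidean algorithm or trial:
  44 * 31 = 1364 = 29 * 47 + 1.
Step 3: Since 1364 mod 47 = 1, the inverse is x = 31.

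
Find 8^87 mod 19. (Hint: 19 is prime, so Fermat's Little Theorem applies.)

Step 1: Since 19 is prime, by Fermat's Little Theorem: 8^18 = 1 (mod 19).
Step 2: Reduce exponent: 87 mod 18 = 15.
Step 3: So 8^87 = 8^15 (mod 19).
Step 4: 8^15 mod 19 = 18.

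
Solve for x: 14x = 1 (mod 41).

Step 1: We need x such that 14 * x = 1 (mod 41).
Step 2: Using the extended Euclidean algorithm or trial:
  14 * 3 = 42 = 1 * 41 + 1.
Step 3: Since 42 mod 41 = 1, the inverse is x = 3.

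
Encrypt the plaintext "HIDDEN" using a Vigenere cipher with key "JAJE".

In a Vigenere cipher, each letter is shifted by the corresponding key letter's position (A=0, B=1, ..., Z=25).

Step 1: Repeat key to match plaintext length:
  Plaintext: HIDDEN
  Key:       JAJEJA
Step 2: Encrypt each letter:
  H(7) + J(9) = (7+9) mod 26 = 16 = Q
  I(8) + A(0) = (8+0) mod 26 = 8 = I
  D(3) + J(9) = (3+9) mod 26 = 12 = M
  D(3) + E(4) = (3+4) mod 26 = 7 = H
  E(4) + J(9) = (4+9) mod 26 = 13 = N
  N(13) + A(0) = (13+0) mod 26 = 13 = N
Ciphertext: QIMHNN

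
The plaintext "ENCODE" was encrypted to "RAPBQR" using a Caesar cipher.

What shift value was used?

Step 1: Compare first letters: E (position 4) -> R (position 17).
Step 2: Shift = (17 - 4) mod 26 = 13.
The shift value is 13.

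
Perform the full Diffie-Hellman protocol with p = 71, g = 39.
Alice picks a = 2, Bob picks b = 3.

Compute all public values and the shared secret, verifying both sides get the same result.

Step 1: A = g^a mod p = 39^2 mod 71 = 30.
Step 2: B = g^b mod p = 39^3 mod 71 = 34.
Step 3: Alice computes s = B^a mod p = 34^2 mod 71 = 20.
Step 4: Bob computes s = A^b mod p = 30^3 mod 71 = 20.
Both sides agree: shared secret = 20.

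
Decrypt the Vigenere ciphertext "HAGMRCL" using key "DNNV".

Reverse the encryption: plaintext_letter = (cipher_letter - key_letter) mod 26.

Step 1: Extend key: DNNVDNN
Step 2: Decrypt each letter (c - k) mod 26:
  H(7) - D(3) = (7-3) mod 26 = 4 = E
  A(0) - N(13) = (0-13) mod 26 = 13 = N
  G(6) - N(13) = (6-13) mod 26 = 19 = T
  M(12) - V(21) = (12-21) mod 26 = 17 = R
  R(17) - D(3) = (17-3) mod 26 = 14 = O
  C(2) - N(13) = (2-13) mod 26 = 15 = P
  L(11) - N(13) = (11-13) mod 26 = 24 = Y
Plaintext: ENTROPY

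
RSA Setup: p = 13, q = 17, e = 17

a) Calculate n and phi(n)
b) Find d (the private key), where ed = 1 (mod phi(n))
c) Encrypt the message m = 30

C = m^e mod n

Step 1: n = 13 * 17 = 221.
Step 2: phi(n) = (13-1)(17-1) = 12 * 16 = 192.
Step 3: Find d = 17^(-1) mod 192 = 113.
  Verify: 17 * 113 = 1921 = 1 (mod 192).
Step 4: C = 30^17 mod 221 = 166.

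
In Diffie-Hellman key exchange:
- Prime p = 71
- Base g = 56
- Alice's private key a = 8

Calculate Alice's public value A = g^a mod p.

Step 1: A = g^a mod p = 56^8 mod 71.
  56^1 mod 71 = 56
  56^2 mod 71 = (56 * 56) mod 71 = 12
  56^3 mod 71 = (12 * 56) mod 71 = 33
  56^4 mod 71 = (33 * 56) mod 71 = 2
  56^5 mod 71 = (2 * 56) mod 71 = 41
  56^6 mod 71 = (41 * 56) mod 71 = 24
  56^7 mod 71 = (24 * 56) mod 71 = 66
  56^8 mod 71 = (66 * 56) mod 71 = 4
Result: A = 4.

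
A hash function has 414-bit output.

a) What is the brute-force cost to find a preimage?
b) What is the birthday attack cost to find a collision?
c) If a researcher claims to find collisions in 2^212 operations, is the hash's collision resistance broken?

Step 1: Preimage resistance requires brute-force of 2^414 operations.
Step 2: Collision resistance (birthday bound) = 2^(414/2) = 2^207.
Step 3: The claimed attack costs 2^212 operations.
Step 4: Since 2^212 >= 2^207, the claimed attack is no faster than the generic birthday attack, so this does not break collision resistance.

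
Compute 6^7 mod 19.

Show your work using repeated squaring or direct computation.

Step 1: Compute 6^7 mod 19 step by step, reducing modulo 19 at each step.
  6^1 mod 19 = 6
  6^2 mod 19 = (6 * 6) mod 19 = 17
  6^3 mod 19 = (17 * 6) mod 19 = 7
  6^4 mod 19 = (7 * 6) mod 19 = 4
  6^5 mod 19 = (4 * 6) mod 19 = 5
  6^6 mod 19 = (5 * 6) mod 19 = 11
  6^7 mod 19 = (11 * 6) mod 19 = 9
Step 2: Result = 9.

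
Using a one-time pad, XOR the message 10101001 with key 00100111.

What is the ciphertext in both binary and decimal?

Step 1: Write out the XOR operation bit by bit:
  Message: 10101001
  Key:     00100111
  XOR:     10001110
Step 2: Convert to decimal: 10001110 = 142.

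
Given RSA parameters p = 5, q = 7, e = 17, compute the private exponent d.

Step 1: n = 5 * 7 = 35.
Step 2: phi(n) = 4 * 6 = 24.
Step 3: Find d such that 17 * d = 1 (mod 24).
Step 4: d = 17^(-1) mod 24 = 17.
Verification: 17 * 17 = 289 = 12 * 24 + 1.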